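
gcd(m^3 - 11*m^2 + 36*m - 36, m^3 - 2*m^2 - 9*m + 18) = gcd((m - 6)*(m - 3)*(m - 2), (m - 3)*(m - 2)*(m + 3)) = m^2 - 5*m + 6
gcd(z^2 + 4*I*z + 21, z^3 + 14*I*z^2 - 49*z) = z + 7*I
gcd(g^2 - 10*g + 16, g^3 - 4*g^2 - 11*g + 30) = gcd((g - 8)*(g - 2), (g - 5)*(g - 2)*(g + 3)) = g - 2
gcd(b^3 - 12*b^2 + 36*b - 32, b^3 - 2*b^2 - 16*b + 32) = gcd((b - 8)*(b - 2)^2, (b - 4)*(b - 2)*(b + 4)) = b - 2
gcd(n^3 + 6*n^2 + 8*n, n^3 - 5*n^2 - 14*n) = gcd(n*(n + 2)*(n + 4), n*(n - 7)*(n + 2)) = n^2 + 2*n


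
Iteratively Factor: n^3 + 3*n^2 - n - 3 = (n + 1)*(n^2 + 2*n - 3) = (n + 1)*(n + 3)*(n - 1)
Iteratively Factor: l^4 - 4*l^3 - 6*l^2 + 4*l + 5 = (l - 1)*(l^3 - 3*l^2 - 9*l - 5) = (l - 1)*(l + 1)*(l^2 - 4*l - 5) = (l - 1)*(l + 1)^2*(l - 5)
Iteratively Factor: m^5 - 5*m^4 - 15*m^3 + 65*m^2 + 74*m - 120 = (m + 3)*(m^4 - 8*m^3 + 9*m^2 + 38*m - 40) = (m - 5)*(m + 3)*(m^3 - 3*m^2 - 6*m + 8) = (m - 5)*(m + 2)*(m + 3)*(m^2 - 5*m + 4) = (m - 5)*(m - 1)*(m + 2)*(m + 3)*(m - 4)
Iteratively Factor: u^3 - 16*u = (u)*(u^2 - 16) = u*(u - 4)*(u + 4)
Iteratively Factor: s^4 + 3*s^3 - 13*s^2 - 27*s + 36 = (s - 3)*(s^3 + 6*s^2 + 5*s - 12) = (s - 3)*(s + 3)*(s^2 + 3*s - 4) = (s - 3)*(s - 1)*(s + 3)*(s + 4)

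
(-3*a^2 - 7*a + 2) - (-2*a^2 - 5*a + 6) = -a^2 - 2*a - 4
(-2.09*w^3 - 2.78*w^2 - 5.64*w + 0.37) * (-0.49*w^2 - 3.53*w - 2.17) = 1.0241*w^5 + 8.7399*w^4 + 17.1123*w^3 + 25.7605*w^2 + 10.9327*w - 0.8029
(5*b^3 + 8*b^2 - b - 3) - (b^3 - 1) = 4*b^3 + 8*b^2 - b - 2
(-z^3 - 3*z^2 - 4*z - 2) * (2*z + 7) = -2*z^4 - 13*z^3 - 29*z^2 - 32*z - 14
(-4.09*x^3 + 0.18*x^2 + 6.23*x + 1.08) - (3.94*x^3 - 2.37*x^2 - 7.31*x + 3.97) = -8.03*x^3 + 2.55*x^2 + 13.54*x - 2.89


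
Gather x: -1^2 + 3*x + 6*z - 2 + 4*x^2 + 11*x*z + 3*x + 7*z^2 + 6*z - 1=4*x^2 + x*(11*z + 6) + 7*z^2 + 12*z - 4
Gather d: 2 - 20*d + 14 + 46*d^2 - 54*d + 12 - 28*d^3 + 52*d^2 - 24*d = -28*d^3 + 98*d^2 - 98*d + 28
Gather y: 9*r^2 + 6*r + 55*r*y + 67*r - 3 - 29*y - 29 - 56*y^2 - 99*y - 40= 9*r^2 + 73*r - 56*y^2 + y*(55*r - 128) - 72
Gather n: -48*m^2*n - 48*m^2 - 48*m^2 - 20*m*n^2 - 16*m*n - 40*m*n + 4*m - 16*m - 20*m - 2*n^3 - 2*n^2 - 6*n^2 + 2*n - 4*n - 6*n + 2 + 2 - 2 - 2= -96*m^2 - 32*m - 2*n^3 + n^2*(-20*m - 8) + n*(-48*m^2 - 56*m - 8)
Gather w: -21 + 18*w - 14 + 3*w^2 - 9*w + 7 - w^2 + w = 2*w^2 + 10*w - 28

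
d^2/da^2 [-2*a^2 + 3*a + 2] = -4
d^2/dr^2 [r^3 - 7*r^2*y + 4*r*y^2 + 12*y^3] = 6*r - 14*y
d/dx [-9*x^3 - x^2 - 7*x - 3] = -27*x^2 - 2*x - 7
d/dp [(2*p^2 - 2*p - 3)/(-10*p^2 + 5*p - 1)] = (-10*p^2 - 64*p + 17)/(100*p^4 - 100*p^3 + 45*p^2 - 10*p + 1)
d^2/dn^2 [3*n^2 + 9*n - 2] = 6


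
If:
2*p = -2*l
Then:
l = -p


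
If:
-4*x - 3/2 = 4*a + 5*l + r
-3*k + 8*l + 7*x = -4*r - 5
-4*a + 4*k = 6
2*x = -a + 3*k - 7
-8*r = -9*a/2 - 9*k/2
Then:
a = -25/244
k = 341/244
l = 701/976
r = 711/976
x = -165/122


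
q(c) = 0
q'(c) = 0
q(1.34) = 0.00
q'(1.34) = 0.00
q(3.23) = 0.00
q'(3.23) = 0.00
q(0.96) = 0.00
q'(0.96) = 0.00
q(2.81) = 0.00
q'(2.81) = 0.00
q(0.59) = 0.00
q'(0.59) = 0.00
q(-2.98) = 0.00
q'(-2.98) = 0.00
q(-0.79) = 0.00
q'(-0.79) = 0.00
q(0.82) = 0.00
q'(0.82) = 0.00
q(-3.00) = 0.00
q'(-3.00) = 0.00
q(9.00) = 0.00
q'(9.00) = 0.00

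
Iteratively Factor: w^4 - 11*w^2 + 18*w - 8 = (w - 1)*(w^3 + w^2 - 10*w + 8) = (w - 1)^2*(w^2 + 2*w - 8) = (w - 1)^2*(w + 4)*(w - 2)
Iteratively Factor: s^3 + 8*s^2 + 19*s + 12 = (s + 4)*(s^2 + 4*s + 3) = (s + 3)*(s + 4)*(s + 1)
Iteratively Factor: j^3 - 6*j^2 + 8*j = (j - 4)*(j^2 - 2*j) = j*(j - 4)*(j - 2)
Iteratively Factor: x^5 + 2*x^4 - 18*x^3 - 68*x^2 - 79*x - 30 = (x - 5)*(x^4 + 7*x^3 + 17*x^2 + 17*x + 6) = (x - 5)*(x + 2)*(x^3 + 5*x^2 + 7*x + 3) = (x - 5)*(x + 1)*(x + 2)*(x^2 + 4*x + 3) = (x - 5)*(x + 1)^2*(x + 2)*(x + 3)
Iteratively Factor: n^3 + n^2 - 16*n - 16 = (n + 1)*(n^2 - 16) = (n + 1)*(n + 4)*(n - 4)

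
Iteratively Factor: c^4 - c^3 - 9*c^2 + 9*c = (c + 3)*(c^3 - 4*c^2 + 3*c) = (c - 1)*(c + 3)*(c^2 - 3*c) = (c - 3)*(c - 1)*(c + 3)*(c)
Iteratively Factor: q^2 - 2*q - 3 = (q - 3)*(q + 1)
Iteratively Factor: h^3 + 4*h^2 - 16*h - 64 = (h + 4)*(h^2 - 16) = (h + 4)^2*(h - 4)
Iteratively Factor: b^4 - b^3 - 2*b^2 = (b)*(b^3 - b^2 - 2*b) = b*(b + 1)*(b^2 - 2*b) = b^2*(b + 1)*(b - 2)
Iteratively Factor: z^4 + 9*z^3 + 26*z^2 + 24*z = (z + 3)*(z^3 + 6*z^2 + 8*z) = z*(z + 3)*(z^2 + 6*z + 8) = z*(z + 2)*(z + 3)*(z + 4)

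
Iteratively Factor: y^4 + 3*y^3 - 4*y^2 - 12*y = (y)*(y^3 + 3*y^2 - 4*y - 12) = y*(y - 2)*(y^2 + 5*y + 6) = y*(y - 2)*(y + 2)*(y + 3)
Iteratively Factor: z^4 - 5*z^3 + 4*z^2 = (z)*(z^3 - 5*z^2 + 4*z) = z*(z - 4)*(z^2 - z) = z^2*(z - 4)*(z - 1)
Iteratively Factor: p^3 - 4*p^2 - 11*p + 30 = (p - 5)*(p^2 + p - 6) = (p - 5)*(p + 3)*(p - 2)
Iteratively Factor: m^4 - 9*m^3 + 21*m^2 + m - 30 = (m - 2)*(m^3 - 7*m^2 + 7*m + 15) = (m - 3)*(m - 2)*(m^2 - 4*m - 5) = (m - 3)*(m - 2)*(m + 1)*(m - 5)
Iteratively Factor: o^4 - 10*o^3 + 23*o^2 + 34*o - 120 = (o - 3)*(o^3 - 7*o^2 + 2*o + 40) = (o - 4)*(o - 3)*(o^2 - 3*o - 10) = (o - 5)*(o - 4)*(o - 3)*(o + 2)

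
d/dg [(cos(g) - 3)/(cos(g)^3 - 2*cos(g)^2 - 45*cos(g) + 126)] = (sin(g) + sin(2*g))/((cos(g) - 6)^2*(cos(g) + 7)^2)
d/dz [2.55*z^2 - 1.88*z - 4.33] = 5.1*z - 1.88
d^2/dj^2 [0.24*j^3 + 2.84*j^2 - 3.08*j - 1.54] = 1.44*j + 5.68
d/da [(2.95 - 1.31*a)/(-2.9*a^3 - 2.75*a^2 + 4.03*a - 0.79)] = (-7.598*a^3 + 22.0625*a^2 + 16.225*a - 10.8536)/(8.41*a^6 + 15.95*a^5 - 15.8115*a^4 - 17.583*a^3 + 20.5859*a^2 - 6.3674*a + 0.6241)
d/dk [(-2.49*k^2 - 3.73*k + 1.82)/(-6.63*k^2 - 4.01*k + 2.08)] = (-14.745*k^2 + 13.7748*k - 0.4602)/(43.9569*k^4 + 53.1726*k^3 - 11.5007*k^2 - 16.6816*k + 4.3264)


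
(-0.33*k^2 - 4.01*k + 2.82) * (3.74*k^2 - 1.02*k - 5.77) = -1.2342*k^4 - 14.6608*k^3 + 16.5411*k^2 + 20.2613*k - 16.2714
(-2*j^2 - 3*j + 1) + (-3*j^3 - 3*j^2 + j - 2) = -3*j^3 - 5*j^2 - 2*j - 1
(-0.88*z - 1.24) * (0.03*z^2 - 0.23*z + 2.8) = -0.0264*z^3 + 0.1652*z^2 - 2.1788*z - 3.472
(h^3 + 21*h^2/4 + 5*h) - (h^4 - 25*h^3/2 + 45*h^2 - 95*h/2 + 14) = -h^4 + 27*h^3/2 - 159*h^2/4 + 105*h/2 - 14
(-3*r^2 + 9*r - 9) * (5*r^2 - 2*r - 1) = -15*r^4 + 51*r^3 - 60*r^2 + 9*r + 9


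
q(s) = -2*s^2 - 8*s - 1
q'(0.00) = -8.00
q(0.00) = -1.00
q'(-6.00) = 16.00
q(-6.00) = -25.00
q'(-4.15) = 8.60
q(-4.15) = -2.24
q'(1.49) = -13.96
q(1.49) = -17.36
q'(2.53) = -18.12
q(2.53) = -34.04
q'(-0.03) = -7.88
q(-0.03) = -0.76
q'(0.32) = -9.28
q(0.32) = -3.76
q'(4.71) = -26.84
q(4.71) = -83.05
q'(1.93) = -15.72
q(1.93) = -23.89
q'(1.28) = -13.12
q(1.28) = -14.52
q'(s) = -4*s - 8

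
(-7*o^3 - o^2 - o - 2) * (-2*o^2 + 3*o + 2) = 14*o^5 - 19*o^4 - 15*o^3 - o^2 - 8*o - 4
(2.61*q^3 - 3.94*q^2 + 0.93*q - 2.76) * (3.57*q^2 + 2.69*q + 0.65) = 9.3177*q^5 - 7.0449*q^4 - 5.582*q^3 - 9.9125*q^2 - 6.8199*q - 1.794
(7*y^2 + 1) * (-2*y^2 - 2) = -14*y^4 - 16*y^2 - 2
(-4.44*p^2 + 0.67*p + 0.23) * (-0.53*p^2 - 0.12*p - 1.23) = 2.3532*p^4 + 0.1777*p^3 + 5.2589*p^2 - 0.8517*p - 0.2829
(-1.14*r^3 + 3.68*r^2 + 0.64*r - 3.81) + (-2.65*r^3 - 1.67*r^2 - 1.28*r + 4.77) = -3.79*r^3 + 2.01*r^2 - 0.64*r + 0.96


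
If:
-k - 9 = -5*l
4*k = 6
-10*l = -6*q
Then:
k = 3/2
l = 21/10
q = 7/2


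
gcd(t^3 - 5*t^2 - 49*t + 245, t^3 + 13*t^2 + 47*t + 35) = t + 7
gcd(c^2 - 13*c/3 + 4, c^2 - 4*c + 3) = c - 3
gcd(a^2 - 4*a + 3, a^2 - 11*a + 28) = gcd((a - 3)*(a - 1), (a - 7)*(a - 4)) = 1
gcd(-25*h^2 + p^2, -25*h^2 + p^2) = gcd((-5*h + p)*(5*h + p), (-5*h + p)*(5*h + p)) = -25*h^2 + p^2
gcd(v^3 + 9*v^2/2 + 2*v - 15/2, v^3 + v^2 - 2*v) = v - 1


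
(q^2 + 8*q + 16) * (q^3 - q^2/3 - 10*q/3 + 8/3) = q^5 + 23*q^4/3 + 10*q^3 - 88*q^2/3 - 32*q + 128/3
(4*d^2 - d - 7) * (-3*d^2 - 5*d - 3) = -12*d^4 - 17*d^3 + 14*d^2 + 38*d + 21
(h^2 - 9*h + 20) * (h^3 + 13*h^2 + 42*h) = h^5 + 4*h^4 - 55*h^3 - 118*h^2 + 840*h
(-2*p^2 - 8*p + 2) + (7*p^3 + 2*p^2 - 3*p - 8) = 7*p^3 - 11*p - 6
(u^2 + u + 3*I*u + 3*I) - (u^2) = u + 3*I*u + 3*I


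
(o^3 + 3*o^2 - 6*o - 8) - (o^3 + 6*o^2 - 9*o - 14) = -3*o^2 + 3*o + 6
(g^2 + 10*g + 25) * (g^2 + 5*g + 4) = g^4 + 15*g^3 + 79*g^2 + 165*g + 100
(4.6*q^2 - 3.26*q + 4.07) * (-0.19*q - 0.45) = -0.874*q^3 - 1.4506*q^2 + 0.6937*q - 1.8315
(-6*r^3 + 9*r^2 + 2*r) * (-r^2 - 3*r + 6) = 6*r^5 + 9*r^4 - 65*r^3 + 48*r^2 + 12*r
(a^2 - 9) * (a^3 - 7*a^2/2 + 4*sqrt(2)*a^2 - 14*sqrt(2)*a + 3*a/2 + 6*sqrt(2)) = a^5 - 7*a^4/2 + 4*sqrt(2)*a^4 - 14*sqrt(2)*a^3 - 15*a^3/2 - 30*sqrt(2)*a^2 + 63*a^2/2 - 27*a/2 + 126*sqrt(2)*a - 54*sqrt(2)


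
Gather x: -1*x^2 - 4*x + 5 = -x^2 - 4*x + 5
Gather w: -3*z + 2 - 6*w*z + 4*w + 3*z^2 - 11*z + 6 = w*(4 - 6*z) + 3*z^2 - 14*z + 8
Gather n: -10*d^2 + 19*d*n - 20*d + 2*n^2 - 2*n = -10*d^2 - 20*d + 2*n^2 + n*(19*d - 2)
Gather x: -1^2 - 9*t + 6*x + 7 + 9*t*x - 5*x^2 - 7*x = -9*t - 5*x^2 + x*(9*t - 1) + 6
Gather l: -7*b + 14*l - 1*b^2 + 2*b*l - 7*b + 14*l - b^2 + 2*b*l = -2*b^2 - 14*b + l*(4*b + 28)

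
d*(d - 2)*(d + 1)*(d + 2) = d^4 + d^3 - 4*d^2 - 4*d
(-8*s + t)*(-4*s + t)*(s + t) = 32*s^3 + 20*s^2*t - 11*s*t^2 + t^3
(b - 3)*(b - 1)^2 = b^3 - 5*b^2 + 7*b - 3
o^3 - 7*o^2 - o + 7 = (o - 7)*(o - 1)*(o + 1)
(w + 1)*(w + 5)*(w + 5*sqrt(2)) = w^3 + 6*w^2 + 5*sqrt(2)*w^2 + 5*w + 30*sqrt(2)*w + 25*sqrt(2)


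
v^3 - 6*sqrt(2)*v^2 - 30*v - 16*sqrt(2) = (v - 8*sqrt(2))*(v + sqrt(2))^2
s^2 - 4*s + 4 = (s - 2)^2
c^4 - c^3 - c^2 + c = c*(c - 1)^2*(c + 1)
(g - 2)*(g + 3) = g^2 + g - 6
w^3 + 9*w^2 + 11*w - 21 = (w - 1)*(w + 3)*(w + 7)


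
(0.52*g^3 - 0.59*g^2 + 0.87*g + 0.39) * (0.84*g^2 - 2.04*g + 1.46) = 0.4368*g^5 - 1.5564*g^4 + 2.6936*g^3 - 2.3086*g^2 + 0.4746*g + 0.5694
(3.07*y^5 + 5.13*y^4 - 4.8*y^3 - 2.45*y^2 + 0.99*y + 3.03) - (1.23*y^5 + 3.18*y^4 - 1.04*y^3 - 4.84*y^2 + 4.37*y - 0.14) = 1.84*y^5 + 1.95*y^4 - 3.76*y^3 + 2.39*y^2 - 3.38*y + 3.17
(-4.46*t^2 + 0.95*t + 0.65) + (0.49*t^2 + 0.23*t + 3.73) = -3.97*t^2 + 1.18*t + 4.38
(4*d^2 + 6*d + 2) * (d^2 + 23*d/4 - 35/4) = 4*d^4 + 29*d^3 + 3*d^2/2 - 41*d - 35/2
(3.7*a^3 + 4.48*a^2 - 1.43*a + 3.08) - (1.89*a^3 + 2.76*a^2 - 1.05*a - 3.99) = 1.81*a^3 + 1.72*a^2 - 0.38*a + 7.07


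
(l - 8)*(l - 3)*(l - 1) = l^3 - 12*l^2 + 35*l - 24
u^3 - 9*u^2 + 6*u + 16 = (u - 8)*(u - 2)*(u + 1)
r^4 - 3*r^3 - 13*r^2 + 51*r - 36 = (r - 3)^2*(r - 1)*(r + 4)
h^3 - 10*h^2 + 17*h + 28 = (h - 7)*(h - 4)*(h + 1)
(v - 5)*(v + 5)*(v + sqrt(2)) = v^3 + sqrt(2)*v^2 - 25*v - 25*sqrt(2)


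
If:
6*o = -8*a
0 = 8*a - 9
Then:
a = 9/8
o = -3/2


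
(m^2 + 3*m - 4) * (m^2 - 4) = m^4 + 3*m^3 - 8*m^2 - 12*m + 16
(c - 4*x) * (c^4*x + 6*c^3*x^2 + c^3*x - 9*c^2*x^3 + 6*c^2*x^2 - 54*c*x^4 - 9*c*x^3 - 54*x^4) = c^5*x + 2*c^4*x^2 + c^4*x - 33*c^3*x^3 + 2*c^3*x^2 - 18*c^2*x^4 - 33*c^2*x^3 + 216*c*x^5 - 18*c*x^4 + 216*x^5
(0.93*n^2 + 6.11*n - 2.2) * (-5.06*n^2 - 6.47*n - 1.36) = -4.7058*n^4 - 36.9337*n^3 - 29.6645*n^2 + 5.9244*n + 2.992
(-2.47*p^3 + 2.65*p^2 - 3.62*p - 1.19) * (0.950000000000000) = -2.3465*p^3 + 2.5175*p^2 - 3.439*p - 1.1305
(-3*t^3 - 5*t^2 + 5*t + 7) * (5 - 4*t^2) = 12*t^5 + 20*t^4 - 35*t^3 - 53*t^2 + 25*t + 35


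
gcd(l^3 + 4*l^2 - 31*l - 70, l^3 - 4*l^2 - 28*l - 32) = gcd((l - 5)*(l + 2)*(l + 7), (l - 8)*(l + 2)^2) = l + 2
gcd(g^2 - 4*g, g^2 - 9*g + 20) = g - 4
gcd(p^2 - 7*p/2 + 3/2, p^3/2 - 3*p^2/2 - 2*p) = 1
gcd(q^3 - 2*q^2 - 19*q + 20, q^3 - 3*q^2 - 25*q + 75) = q - 5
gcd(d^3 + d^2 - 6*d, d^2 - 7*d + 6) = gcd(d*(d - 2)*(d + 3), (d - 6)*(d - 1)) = 1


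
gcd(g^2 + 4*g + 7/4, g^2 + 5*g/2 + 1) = g + 1/2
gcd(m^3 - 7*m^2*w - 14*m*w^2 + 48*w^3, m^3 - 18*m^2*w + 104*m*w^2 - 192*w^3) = -m + 8*w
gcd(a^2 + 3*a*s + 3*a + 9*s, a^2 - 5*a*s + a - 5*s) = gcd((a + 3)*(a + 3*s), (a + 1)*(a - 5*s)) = 1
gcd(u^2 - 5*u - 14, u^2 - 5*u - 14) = u^2 - 5*u - 14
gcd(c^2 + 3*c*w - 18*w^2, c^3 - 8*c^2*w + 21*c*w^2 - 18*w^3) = -c + 3*w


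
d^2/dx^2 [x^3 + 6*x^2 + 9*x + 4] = 6*x + 12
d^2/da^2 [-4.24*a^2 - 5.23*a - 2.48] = -8.48000000000000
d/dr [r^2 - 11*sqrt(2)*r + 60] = 2*r - 11*sqrt(2)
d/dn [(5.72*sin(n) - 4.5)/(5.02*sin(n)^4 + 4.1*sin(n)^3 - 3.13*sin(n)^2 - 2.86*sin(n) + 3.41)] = (-86.1432*sin(n)^4 + 43.456*sin(n)^3 + 73.2536*sin(n)^2 - 28.17*sin(n) + 6.6352)*cos(n)/(25.2004*sin(n)^8 + 41.164*sin(n)^7 - 14.6152*sin(n)^6 - 54.3804*sin(n)^5 + 20.5813*sin(n)^4 + 45.8656*sin(n)^3 - 13.167*sin(n)^2 - 19.5052*sin(n) + 11.6281)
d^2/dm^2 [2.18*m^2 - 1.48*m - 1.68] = 4.36000000000000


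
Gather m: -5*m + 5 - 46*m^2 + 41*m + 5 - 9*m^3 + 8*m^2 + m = -9*m^3 - 38*m^2 + 37*m + 10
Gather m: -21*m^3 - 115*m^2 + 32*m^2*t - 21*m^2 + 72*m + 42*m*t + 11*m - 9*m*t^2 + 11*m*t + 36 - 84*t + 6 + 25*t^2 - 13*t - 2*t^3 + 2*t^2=-21*m^3 + m^2*(32*t - 136) + m*(-9*t^2 + 53*t + 83) - 2*t^3 + 27*t^2 - 97*t + 42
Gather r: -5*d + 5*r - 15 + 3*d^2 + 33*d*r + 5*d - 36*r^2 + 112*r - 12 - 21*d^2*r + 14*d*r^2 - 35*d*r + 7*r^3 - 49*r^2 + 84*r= 3*d^2 + 7*r^3 + r^2*(14*d - 85) + r*(-21*d^2 - 2*d + 201) - 27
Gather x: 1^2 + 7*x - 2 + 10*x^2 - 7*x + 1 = 10*x^2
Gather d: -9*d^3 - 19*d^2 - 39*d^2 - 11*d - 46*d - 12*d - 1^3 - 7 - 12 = -9*d^3 - 58*d^2 - 69*d - 20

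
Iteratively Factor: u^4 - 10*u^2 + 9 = (u + 3)*(u^3 - 3*u^2 - u + 3) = (u + 1)*(u + 3)*(u^2 - 4*u + 3) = (u - 1)*(u + 1)*(u + 3)*(u - 3)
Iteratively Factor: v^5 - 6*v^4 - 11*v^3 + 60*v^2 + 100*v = (v - 5)*(v^4 - v^3 - 16*v^2 - 20*v) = (v - 5)*(v + 2)*(v^3 - 3*v^2 - 10*v) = v*(v - 5)*(v + 2)*(v^2 - 3*v - 10) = v*(v - 5)^2*(v + 2)*(v + 2)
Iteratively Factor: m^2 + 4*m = (m)*(m + 4)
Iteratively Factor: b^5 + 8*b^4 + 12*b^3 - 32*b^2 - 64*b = (b)*(b^4 + 8*b^3 + 12*b^2 - 32*b - 64) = b*(b + 4)*(b^3 + 4*b^2 - 4*b - 16) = b*(b - 2)*(b + 4)*(b^2 + 6*b + 8) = b*(b - 2)*(b + 2)*(b + 4)*(b + 4)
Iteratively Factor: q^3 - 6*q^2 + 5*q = (q)*(q^2 - 6*q + 5) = q*(q - 1)*(q - 5)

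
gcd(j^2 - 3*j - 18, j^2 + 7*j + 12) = j + 3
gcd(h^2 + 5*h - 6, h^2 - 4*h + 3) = h - 1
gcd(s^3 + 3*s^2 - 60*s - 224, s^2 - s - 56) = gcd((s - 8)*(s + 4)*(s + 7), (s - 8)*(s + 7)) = s^2 - s - 56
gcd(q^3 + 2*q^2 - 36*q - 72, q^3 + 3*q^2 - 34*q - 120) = q - 6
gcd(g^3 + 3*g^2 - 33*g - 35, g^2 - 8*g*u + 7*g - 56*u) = g + 7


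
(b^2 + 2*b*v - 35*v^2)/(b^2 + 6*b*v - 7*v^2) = (-b + 5*v)/(-b + v)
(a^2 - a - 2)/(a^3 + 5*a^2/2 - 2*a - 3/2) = 2*(a^2 - a - 2)/(2*a^3 + 5*a^2 - 4*a - 3)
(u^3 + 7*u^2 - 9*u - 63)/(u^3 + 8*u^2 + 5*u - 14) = (u^2 - 9)/(u^2 + u - 2)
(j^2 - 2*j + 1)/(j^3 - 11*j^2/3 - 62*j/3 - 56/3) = 3*(-j^2 + 2*j - 1)/(-3*j^3 + 11*j^2 + 62*j + 56)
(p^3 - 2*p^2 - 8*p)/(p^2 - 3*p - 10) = p*(p - 4)/(p - 5)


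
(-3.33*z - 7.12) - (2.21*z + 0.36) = -5.54*z - 7.48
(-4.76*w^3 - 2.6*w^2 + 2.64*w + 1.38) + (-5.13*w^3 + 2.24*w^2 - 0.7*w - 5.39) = -9.89*w^3 - 0.36*w^2 + 1.94*w - 4.01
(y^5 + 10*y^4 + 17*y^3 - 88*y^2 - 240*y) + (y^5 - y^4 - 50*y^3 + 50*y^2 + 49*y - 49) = 2*y^5 + 9*y^4 - 33*y^3 - 38*y^2 - 191*y - 49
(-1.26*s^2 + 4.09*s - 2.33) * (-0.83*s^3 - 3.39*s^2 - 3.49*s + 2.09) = 1.0458*s^5 + 0.8767*s^4 - 7.5338*s^3 - 9.0088*s^2 + 16.6798*s - 4.8697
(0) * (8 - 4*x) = 0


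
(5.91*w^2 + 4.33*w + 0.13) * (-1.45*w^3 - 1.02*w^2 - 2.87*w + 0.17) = -8.5695*w^5 - 12.3067*w^4 - 21.5668*w^3 - 11.555*w^2 + 0.363*w + 0.0221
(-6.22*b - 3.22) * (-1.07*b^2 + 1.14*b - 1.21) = 6.6554*b^3 - 3.6454*b^2 + 3.8554*b + 3.8962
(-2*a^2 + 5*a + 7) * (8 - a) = 2*a^3 - 21*a^2 + 33*a + 56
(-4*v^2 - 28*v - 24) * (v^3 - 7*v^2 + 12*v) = -4*v^5 + 124*v^3 - 168*v^2 - 288*v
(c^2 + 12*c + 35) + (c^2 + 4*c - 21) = 2*c^2 + 16*c + 14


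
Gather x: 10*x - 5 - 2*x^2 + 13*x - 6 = -2*x^2 + 23*x - 11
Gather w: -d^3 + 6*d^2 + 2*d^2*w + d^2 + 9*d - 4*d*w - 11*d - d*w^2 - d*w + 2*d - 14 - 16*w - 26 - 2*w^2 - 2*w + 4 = -d^3 + 7*d^2 + w^2*(-d - 2) + w*(2*d^2 - 5*d - 18) - 36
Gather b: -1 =-1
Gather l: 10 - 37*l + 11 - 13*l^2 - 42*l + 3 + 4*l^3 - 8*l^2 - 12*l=4*l^3 - 21*l^2 - 91*l + 24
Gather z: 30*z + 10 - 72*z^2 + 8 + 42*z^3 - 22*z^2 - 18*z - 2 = 42*z^3 - 94*z^2 + 12*z + 16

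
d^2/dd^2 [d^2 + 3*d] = 2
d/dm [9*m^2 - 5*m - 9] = 18*m - 5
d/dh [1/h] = -1/h^2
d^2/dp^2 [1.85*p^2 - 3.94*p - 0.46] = 3.70000000000000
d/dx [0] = 0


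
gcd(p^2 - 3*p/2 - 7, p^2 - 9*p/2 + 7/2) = p - 7/2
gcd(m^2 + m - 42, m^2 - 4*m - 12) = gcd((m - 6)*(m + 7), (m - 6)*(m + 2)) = m - 6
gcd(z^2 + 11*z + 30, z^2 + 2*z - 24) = z + 6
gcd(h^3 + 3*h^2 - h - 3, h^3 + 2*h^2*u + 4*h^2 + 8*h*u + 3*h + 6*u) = h^2 + 4*h + 3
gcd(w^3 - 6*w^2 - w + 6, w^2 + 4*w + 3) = w + 1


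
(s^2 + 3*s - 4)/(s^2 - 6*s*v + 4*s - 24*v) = (s - 1)/(s - 6*v)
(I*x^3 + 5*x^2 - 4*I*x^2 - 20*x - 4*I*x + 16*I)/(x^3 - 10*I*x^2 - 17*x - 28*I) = (I*x^2 + x*(1 - 4*I) - 4)/(x^2 - 6*I*x + 7)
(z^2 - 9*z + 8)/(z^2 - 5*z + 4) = (z - 8)/(z - 4)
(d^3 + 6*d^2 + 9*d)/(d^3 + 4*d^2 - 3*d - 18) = d/(d - 2)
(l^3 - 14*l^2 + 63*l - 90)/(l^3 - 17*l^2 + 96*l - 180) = (l - 3)/(l - 6)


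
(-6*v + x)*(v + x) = -6*v^2 - 5*v*x + x^2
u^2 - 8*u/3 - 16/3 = (u - 4)*(u + 4/3)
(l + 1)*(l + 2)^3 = l^4 + 7*l^3 + 18*l^2 + 20*l + 8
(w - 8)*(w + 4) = w^2 - 4*w - 32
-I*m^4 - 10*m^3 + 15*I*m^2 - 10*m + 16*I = (m - 8*I)*(m - 2*I)*(m - I)*(-I*m + 1)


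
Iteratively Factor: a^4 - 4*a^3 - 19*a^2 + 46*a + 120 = (a + 2)*(a^3 - 6*a^2 - 7*a + 60) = (a - 5)*(a + 2)*(a^2 - a - 12) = (a - 5)*(a - 4)*(a + 2)*(a + 3)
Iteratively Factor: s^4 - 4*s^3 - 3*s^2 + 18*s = (s + 2)*(s^3 - 6*s^2 + 9*s) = s*(s + 2)*(s^2 - 6*s + 9) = s*(s - 3)*(s + 2)*(s - 3)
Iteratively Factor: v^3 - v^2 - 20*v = (v - 5)*(v^2 + 4*v) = v*(v - 5)*(v + 4)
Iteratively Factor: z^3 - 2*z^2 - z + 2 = (z + 1)*(z^2 - 3*z + 2) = (z - 2)*(z + 1)*(z - 1)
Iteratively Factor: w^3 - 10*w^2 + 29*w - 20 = (w - 4)*(w^2 - 6*w + 5) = (w - 4)*(w - 1)*(w - 5)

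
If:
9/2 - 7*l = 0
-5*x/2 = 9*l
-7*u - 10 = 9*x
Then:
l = 9/14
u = 379/245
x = -81/35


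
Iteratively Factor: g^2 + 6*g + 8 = (g + 4)*(g + 2)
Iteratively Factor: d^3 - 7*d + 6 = (d - 1)*(d^2 + d - 6) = (d - 1)*(d + 3)*(d - 2)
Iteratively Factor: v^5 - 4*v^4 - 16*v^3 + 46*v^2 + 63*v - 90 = (v + 2)*(v^4 - 6*v^3 - 4*v^2 + 54*v - 45) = (v - 5)*(v + 2)*(v^3 - v^2 - 9*v + 9) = (v - 5)*(v + 2)*(v + 3)*(v^2 - 4*v + 3) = (v - 5)*(v - 1)*(v + 2)*(v + 3)*(v - 3)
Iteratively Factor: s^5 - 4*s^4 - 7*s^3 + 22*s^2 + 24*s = (s)*(s^4 - 4*s^3 - 7*s^2 + 22*s + 24) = s*(s + 2)*(s^3 - 6*s^2 + 5*s + 12) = s*(s + 1)*(s + 2)*(s^2 - 7*s + 12) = s*(s - 3)*(s + 1)*(s + 2)*(s - 4)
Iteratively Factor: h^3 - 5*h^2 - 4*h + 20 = (h - 2)*(h^2 - 3*h - 10) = (h - 2)*(h + 2)*(h - 5)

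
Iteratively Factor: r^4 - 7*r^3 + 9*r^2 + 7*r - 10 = (r + 1)*(r^3 - 8*r^2 + 17*r - 10) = (r - 5)*(r + 1)*(r^2 - 3*r + 2) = (r - 5)*(r - 1)*(r + 1)*(r - 2)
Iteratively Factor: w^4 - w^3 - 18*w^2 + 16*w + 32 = (w - 4)*(w^3 + 3*w^2 - 6*w - 8) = (w - 4)*(w + 4)*(w^2 - w - 2) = (w - 4)*(w - 2)*(w + 4)*(w + 1)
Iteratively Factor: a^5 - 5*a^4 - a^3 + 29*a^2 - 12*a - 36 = (a + 1)*(a^4 - 6*a^3 + 5*a^2 + 24*a - 36) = (a + 1)*(a + 2)*(a^3 - 8*a^2 + 21*a - 18) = (a - 3)*(a + 1)*(a + 2)*(a^2 - 5*a + 6) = (a - 3)*(a - 2)*(a + 1)*(a + 2)*(a - 3)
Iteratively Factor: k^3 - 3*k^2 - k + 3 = (k - 3)*(k^2 - 1) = (k - 3)*(k + 1)*(k - 1)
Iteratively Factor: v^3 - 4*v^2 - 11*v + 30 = (v - 2)*(v^2 - 2*v - 15) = (v - 2)*(v + 3)*(v - 5)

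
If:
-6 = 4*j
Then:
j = -3/2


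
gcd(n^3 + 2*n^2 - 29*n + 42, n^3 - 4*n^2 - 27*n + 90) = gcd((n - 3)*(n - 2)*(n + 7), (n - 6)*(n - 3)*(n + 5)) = n - 3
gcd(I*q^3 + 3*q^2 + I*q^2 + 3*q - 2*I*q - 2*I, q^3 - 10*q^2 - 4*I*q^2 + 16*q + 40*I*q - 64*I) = 1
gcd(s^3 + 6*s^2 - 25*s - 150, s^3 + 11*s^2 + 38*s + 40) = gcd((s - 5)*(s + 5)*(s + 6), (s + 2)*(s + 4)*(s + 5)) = s + 5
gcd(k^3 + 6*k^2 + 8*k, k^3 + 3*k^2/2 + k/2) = k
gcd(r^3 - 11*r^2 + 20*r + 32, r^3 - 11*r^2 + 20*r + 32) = r^3 - 11*r^2 + 20*r + 32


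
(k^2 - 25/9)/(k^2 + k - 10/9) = (3*k - 5)/(3*k - 2)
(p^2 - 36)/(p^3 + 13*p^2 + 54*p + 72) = (p - 6)/(p^2 + 7*p + 12)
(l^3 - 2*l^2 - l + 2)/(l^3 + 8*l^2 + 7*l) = (l^2 - 3*l + 2)/(l*(l + 7))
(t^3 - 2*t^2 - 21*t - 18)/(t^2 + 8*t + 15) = (t^2 - 5*t - 6)/(t + 5)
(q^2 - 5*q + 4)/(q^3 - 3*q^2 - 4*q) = (q - 1)/(q*(q + 1))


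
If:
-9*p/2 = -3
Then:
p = 2/3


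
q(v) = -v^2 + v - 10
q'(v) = 1 - 2*v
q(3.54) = -18.99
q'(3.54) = -6.08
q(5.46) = -34.35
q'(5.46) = -9.92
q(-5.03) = -40.33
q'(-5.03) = 11.06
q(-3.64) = -26.89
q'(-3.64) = 8.28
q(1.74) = -11.29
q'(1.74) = -2.48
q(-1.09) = -12.28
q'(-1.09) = 3.18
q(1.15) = -10.17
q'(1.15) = -1.30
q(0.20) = -9.84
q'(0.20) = 0.60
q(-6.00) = -52.00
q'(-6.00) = 13.00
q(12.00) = -142.00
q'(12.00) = -23.00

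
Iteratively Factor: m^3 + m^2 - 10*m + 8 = (m - 2)*(m^2 + 3*m - 4) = (m - 2)*(m + 4)*(m - 1)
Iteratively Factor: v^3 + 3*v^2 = (v)*(v^2 + 3*v) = v*(v + 3)*(v)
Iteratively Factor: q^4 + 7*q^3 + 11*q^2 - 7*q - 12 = (q + 1)*(q^3 + 6*q^2 + 5*q - 12) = (q + 1)*(q + 4)*(q^2 + 2*q - 3) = (q - 1)*(q + 1)*(q + 4)*(q + 3)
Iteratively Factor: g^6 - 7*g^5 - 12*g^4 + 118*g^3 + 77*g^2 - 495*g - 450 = (g - 3)*(g^5 - 4*g^4 - 24*g^3 + 46*g^2 + 215*g + 150) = (g - 5)*(g - 3)*(g^4 + g^3 - 19*g^2 - 49*g - 30) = (g - 5)^2*(g - 3)*(g^3 + 6*g^2 + 11*g + 6) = (g - 5)^2*(g - 3)*(g + 2)*(g^2 + 4*g + 3) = (g - 5)^2*(g - 3)*(g + 2)*(g + 3)*(g + 1)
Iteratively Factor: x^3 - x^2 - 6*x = (x + 2)*(x^2 - 3*x) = x*(x + 2)*(x - 3)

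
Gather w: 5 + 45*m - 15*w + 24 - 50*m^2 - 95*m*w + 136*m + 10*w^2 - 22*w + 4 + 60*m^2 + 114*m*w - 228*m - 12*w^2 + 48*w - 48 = 10*m^2 - 47*m - 2*w^2 + w*(19*m + 11) - 15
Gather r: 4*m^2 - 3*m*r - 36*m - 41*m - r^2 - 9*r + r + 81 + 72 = 4*m^2 - 77*m - r^2 + r*(-3*m - 8) + 153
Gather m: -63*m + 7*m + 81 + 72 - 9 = 144 - 56*m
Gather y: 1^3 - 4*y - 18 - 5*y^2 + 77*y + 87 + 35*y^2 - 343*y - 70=30*y^2 - 270*y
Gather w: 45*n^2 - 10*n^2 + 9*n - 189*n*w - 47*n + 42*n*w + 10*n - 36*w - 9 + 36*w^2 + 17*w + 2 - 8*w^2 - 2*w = 35*n^2 - 28*n + 28*w^2 + w*(-147*n - 21) - 7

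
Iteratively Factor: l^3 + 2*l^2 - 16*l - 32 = (l - 4)*(l^2 + 6*l + 8) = (l - 4)*(l + 4)*(l + 2)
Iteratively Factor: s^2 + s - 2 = (s - 1)*(s + 2)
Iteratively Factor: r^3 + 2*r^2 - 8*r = (r - 2)*(r^2 + 4*r) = (r - 2)*(r + 4)*(r)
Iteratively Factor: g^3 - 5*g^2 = (g - 5)*(g^2) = g*(g - 5)*(g)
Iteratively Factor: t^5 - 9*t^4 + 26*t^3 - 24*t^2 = (t - 4)*(t^4 - 5*t^3 + 6*t^2) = t*(t - 4)*(t^3 - 5*t^2 + 6*t) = t^2*(t - 4)*(t^2 - 5*t + 6) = t^2*(t - 4)*(t - 3)*(t - 2)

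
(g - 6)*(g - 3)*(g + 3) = g^3 - 6*g^2 - 9*g + 54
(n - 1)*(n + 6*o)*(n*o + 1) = n^3*o + 6*n^2*o^2 - n^2*o + n^2 - 6*n*o^2 + 6*n*o - n - 6*o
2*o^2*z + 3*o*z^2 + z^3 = z*(o + z)*(2*o + z)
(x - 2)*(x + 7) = x^2 + 5*x - 14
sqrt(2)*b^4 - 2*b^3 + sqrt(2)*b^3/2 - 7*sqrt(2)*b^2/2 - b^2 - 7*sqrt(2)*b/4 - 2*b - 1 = (b + 1/2)*(b - 2*sqrt(2))*(b + sqrt(2)/2)*(sqrt(2)*b + 1)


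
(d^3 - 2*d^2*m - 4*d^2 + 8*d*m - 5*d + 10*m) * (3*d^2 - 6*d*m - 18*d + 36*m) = 3*d^5 - 12*d^4*m - 30*d^4 + 12*d^3*m^2 + 120*d^3*m + 57*d^3 - 120*d^2*m^2 - 228*d^2*m + 90*d^2 + 228*d*m^2 - 360*d*m + 360*m^2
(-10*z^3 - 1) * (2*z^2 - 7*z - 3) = -20*z^5 + 70*z^4 + 30*z^3 - 2*z^2 + 7*z + 3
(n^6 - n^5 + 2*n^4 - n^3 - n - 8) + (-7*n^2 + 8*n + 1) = n^6 - n^5 + 2*n^4 - n^3 - 7*n^2 + 7*n - 7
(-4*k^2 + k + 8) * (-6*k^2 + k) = 24*k^4 - 10*k^3 - 47*k^2 + 8*k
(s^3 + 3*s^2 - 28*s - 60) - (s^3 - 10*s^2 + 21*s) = 13*s^2 - 49*s - 60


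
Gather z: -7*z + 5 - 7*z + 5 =10 - 14*z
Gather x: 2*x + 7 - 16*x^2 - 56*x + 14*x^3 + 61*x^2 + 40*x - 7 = 14*x^3 + 45*x^2 - 14*x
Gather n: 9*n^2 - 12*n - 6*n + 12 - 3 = 9*n^2 - 18*n + 9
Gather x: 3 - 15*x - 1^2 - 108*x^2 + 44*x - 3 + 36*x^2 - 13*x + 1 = -72*x^2 + 16*x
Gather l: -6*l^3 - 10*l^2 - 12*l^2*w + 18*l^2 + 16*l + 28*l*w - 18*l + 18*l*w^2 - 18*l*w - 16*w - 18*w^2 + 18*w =-6*l^3 + l^2*(8 - 12*w) + l*(18*w^2 + 10*w - 2) - 18*w^2 + 2*w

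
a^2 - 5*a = a*(a - 5)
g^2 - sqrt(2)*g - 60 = (g - 6*sqrt(2))*(g + 5*sqrt(2))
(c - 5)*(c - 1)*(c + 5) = c^3 - c^2 - 25*c + 25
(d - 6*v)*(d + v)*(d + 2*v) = d^3 - 3*d^2*v - 16*d*v^2 - 12*v^3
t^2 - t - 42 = (t - 7)*(t + 6)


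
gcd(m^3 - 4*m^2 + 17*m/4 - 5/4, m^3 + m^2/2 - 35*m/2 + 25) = m - 5/2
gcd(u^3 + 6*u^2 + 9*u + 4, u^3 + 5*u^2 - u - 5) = u + 1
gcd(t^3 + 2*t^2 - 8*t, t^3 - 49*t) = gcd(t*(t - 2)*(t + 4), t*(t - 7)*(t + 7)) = t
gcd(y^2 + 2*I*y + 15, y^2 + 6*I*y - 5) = y + 5*I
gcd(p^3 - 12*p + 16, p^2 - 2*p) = p - 2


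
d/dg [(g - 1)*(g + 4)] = 2*g + 3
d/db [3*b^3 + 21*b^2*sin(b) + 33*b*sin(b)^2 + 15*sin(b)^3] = 21*b^2*cos(b) + 9*b^2 + 42*b*sin(b) + 33*b*sin(2*b) + 45*sin(b)^2*cos(b) + 33*sin(b)^2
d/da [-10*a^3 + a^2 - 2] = 2*a*(1 - 15*a)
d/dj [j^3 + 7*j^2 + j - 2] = 3*j^2 + 14*j + 1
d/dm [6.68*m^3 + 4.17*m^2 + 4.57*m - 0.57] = 20.04*m^2 + 8.34*m + 4.57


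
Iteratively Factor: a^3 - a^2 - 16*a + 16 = (a + 4)*(a^2 - 5*a + 4) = (a - 4)*(a + 4)*(a - 1)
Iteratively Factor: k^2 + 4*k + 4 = (k + 2)*(k + 2)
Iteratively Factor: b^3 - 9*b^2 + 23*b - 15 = (b - 1)*(b^2 - 8*b + 15) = (b - 5)*(b - 1)*(b - 3)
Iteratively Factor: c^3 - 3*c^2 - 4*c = (c - 4)*(c^2 + c) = c*(c - 4)*(c + 1)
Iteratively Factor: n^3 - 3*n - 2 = (n + 1)*(n^2 - n - 2) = (n - 2)*(n + 1)*(n + 1)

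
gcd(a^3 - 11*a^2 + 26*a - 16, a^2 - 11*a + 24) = a - 8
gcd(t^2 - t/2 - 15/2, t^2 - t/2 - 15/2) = t^2 - t/2 - 15/2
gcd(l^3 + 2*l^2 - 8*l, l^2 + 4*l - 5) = 1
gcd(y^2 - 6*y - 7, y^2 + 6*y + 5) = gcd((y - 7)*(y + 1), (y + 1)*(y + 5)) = y + 1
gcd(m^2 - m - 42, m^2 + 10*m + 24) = m + 6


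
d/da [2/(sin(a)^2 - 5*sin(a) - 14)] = 2*(5 - 2*sin(a))*cos(a)/((sin(a) - 7)^2*(sin(a) + 2)^2)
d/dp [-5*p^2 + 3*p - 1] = 3 - 10*p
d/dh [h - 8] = 1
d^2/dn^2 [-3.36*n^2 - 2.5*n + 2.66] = -6.72000000000000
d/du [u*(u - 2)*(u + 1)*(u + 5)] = 4*u^3 + 12*u^2 - 14*u - 10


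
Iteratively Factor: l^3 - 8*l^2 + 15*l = (l - 5)*(l^2 - 3*l) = (l - 5)*(l - 3)*(l)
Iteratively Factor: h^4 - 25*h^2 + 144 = (h + 4)*(h^3 - 4*h^2 - 9*h + 36) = (h - 3)*(h + 4)*(h^2 - h - 12) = (h - 4)*(h - 3)*(h + 4)*(h + 3)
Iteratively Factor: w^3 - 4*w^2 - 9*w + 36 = (w - 3)*(w^2 - w - 12) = (w - 3)*(w + 3)*(w - 4)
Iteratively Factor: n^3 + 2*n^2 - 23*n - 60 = (n - 5)*(n^2 + 7*n + 12) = (n - 5)*(n + 3)*(n + 4)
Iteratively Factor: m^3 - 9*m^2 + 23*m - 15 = (m - 5)*(m^2 - 4*m + 3) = (m - 5)*(m - 1)*(m - 3)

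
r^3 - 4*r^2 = r^2*(r - 4)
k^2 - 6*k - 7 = (k - 7)*(k + 1)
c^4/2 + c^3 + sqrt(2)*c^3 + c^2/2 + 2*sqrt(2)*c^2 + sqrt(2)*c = c*(c/2 + sqrt(2))*(c + 1)^2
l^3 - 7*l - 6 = (l - 3)*(l + 1)*(l + 2)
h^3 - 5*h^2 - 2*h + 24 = (h - 4)*(h - 3)*(h + 2)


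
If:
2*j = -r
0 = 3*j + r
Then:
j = 0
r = 0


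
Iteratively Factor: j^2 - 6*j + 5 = (j - 5)*(j - 1)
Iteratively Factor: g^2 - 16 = (g + 4)*(g - 4)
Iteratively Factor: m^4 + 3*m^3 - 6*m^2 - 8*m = (m - 2)*(m^3 + 5*m^2 + 4*m) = (m - 2)*(m + 4)*(m^2 + m) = m*(m - 2)*(m + 4)*(m + 1)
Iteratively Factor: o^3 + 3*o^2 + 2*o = (o + 2)*(o^2 + o) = o*(o + 2)*(o + 1)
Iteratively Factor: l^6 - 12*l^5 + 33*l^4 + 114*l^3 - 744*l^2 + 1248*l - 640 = (l - 2)*(l^5 - 10*l^4 + 13*l^3 + 140*l^2 - 464*l + 320) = (l - 4)*(l - 2)*(l^4 - 6*l^3 - 11*l^2 + 96*l - 80) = (l - 5)*(l - 4)*(l - 2)*(l^3 - l^2 - 16*l + 16) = (l - 5)*(l - 4)^2*(l - 2)*(l^2 + 3*l - 4) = (l - 5)*(l - 4)^2*(l - 2)*(l + 4)*(l - 1)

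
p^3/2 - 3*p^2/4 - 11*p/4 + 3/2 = (p/2 + 1)*(p - 3)*(p - 1/2)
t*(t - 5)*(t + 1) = t^3 - 4*t^2 - 5*t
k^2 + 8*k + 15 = (k + 3)*(k + 5)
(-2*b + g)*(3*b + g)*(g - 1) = -6*b^2*g + 6*b^2 + b*g^2 - b*g + g^3 - g^2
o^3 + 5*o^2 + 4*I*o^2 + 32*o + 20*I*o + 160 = (o + 5)*(o - 4*I)*(o + 8*I)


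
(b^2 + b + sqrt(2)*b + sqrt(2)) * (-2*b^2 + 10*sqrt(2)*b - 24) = -2*b^4 - 2*b^3 + 8*sqrt(2)*b^3 - 4*b^2 + 8*sqrt(2)*b^2 - 24*sqrt(2)*b - 4*b - 24*sqrt(2)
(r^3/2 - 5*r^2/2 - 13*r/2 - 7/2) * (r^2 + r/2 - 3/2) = r^5/2 - 9*r^4/4 - 17*r^3/2 - 3*r^2 + 8*r + 21/4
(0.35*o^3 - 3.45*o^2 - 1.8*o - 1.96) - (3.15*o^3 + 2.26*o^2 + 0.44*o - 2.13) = -2.8*o^3 - 5.71*o^2 - 2.24*o + 0.17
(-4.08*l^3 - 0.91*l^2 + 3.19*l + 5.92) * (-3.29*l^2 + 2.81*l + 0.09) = 13.4232*l^5 - 8.4709*l^4 - 13.4194*l^3 - 10.5948*l^2 + 16.9223*l + 0.5328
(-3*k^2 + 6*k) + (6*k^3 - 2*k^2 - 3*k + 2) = 6*k^3 - 5*k^2 + 3*k + 2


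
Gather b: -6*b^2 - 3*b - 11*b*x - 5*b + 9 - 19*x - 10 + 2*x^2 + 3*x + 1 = -6*b^2 + b*(-11*x - 8) + 2*x^2 - 16*x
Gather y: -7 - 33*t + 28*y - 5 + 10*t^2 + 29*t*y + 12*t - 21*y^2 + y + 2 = 10*t^2 - 21*t - 21*y^2 + y*(29*t + 29) - 10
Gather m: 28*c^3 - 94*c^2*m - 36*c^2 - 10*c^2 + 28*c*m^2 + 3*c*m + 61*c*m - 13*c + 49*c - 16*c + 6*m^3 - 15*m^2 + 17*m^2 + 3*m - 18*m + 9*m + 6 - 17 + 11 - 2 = 28*c^3 - 46*c^2 + 20*c + 6*m^3 + m^2*(28*c + 2) + m*(-94*c^2 + 64*c - 6) - 2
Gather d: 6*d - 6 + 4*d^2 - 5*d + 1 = 4*d^2 + d - 5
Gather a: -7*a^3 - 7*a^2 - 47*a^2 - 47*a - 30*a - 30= -7*a^3 - 54*a^2 - 77*a - 30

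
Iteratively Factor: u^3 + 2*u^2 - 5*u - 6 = (u + 1)*(u^2 + u - 6) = (u - 2)*(u + 1)*(u + 3)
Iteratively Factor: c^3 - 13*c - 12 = (c - 4)*(c^2 + 4*c + 3) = (c - 4)*(c + 1)*(c + 3)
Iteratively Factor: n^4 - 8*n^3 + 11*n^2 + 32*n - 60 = (n - 5)*(n^3 - 3*n^2 - 4*n + 12) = (n - 5)*(n + 2)*(n^2 - 5*n + 6) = (n - 5)*(n - 3)*(n + 2)*(n - 2)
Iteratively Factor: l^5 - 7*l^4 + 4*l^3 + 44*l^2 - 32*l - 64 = (l + 1)*(l^4 - 8*l^3 + 12*l^2 + 32*l - 64) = (l - 4)*(l + 1)*(l^3 - 4*l^2 - 4*l + 16) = (l - 4)*(l - 2)*(l + 1)*(l^2 - 2*l - 8) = (l - 4)^2*(l - 2)*(l + 1)*(l + 2)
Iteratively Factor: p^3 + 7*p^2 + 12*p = (p + 3)*(p^2 + 4*p) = (p + 3)*(p + 4)*(p)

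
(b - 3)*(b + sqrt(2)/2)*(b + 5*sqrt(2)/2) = b^3 - 3*b^2 + 3*sqrt(2)*b^2 - 9*sqrt(2)*b + 5*b/2 - 15/2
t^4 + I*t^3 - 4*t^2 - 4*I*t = t*(t - 2)*(t + 2)*(t + I)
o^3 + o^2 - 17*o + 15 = (o - 3)*(o - 1)*(o + 5)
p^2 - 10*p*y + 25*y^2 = (p - 5*y)^2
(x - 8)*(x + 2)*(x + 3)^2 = x^4 - 43*x^2 - 150*x - 144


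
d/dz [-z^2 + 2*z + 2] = 2 - 2*z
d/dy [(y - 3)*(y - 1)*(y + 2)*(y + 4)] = 4*y^3 + 6*y^2 - 26*y - 14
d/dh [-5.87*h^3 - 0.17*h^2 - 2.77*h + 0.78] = -17.61*h^2 - 0.34*h - 2.77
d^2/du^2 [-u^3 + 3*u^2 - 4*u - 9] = 6 - 6*u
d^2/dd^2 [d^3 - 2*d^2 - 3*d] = 6*d - 4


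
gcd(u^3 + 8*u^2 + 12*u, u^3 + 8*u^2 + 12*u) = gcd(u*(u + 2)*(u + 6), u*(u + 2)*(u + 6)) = u^3 + 8*u^2 + 12*u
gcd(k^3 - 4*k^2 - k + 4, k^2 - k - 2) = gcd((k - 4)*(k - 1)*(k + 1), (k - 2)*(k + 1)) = k + 1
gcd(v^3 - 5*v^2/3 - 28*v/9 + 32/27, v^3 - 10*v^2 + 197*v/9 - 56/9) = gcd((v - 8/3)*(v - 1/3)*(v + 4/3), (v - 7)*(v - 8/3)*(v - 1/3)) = v^2 - 3*v + 8/9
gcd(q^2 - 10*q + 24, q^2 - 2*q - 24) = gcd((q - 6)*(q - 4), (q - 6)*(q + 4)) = q - 6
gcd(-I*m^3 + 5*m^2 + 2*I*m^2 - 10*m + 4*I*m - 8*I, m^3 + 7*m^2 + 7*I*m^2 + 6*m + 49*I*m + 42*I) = 1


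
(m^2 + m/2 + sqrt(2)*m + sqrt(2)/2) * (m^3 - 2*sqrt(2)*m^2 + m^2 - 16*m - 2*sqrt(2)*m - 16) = m^5 - sqrt(2)*m^4 + 3*m^4/2 - 39*m^3/2 - 3*sqrt(2)*m^3/2 - 30*m^2 - 33*sqrt(2)*m^2/2 - 24*sqrt(2)*m - 10*m - 8*sqrt(2)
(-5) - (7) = -12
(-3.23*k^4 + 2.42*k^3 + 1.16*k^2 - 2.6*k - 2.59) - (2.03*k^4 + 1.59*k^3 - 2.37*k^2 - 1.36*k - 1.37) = -5.26*k^4 + 0.83*k^3 + 3.53*k^2 - 1.24*k - 1.22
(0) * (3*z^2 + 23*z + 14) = 0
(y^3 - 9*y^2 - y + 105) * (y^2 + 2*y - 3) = y^5 - 7*y^4 - 22*y^3 + 130*y^2 + 213*y - 315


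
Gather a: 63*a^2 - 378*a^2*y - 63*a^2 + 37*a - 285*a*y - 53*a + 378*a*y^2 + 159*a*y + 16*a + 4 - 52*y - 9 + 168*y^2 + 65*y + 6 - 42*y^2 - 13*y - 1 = -378*a^2*y + a*(378*y^2 - 126*y) + 126*y^2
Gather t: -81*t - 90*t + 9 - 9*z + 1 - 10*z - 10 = -171*t - 19*z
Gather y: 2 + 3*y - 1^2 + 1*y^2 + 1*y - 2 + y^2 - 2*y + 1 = 2*y^2 + 2*y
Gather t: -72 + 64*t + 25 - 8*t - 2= 56*t - 49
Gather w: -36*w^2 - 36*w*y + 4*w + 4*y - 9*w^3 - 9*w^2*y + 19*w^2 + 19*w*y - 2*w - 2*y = -9*w^3 + w^2*(-9*y - 17) + w*(2 - 17*y) + 2*y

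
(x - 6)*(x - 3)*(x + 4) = x^3 - 5*x^2 - 18*x + 72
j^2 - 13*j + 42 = (j - 7)*(j - 6)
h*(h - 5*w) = h^2 - 5*h*w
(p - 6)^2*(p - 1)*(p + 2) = p^4 - 11*p^3 + 22*p^2 + 60*p - 72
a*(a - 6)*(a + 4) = a^3 - 2*a^2 - 24*a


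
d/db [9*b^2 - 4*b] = 18*b - 4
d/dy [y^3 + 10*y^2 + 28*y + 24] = 3*y^2 + 20*y + 28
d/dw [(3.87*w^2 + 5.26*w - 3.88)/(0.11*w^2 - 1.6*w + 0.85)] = (-6.7706*w^2 + 7.4326*w - 1.737)/(0.0121*w^4 - 0.352*w^3 + 2.747*w^2 - 2.72*w + 0.7225)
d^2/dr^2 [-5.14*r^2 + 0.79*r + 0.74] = -10.2800000000000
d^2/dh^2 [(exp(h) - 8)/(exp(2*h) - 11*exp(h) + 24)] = (exp(h) + 3)*exp(h)/(exp(3*h) - 9*exp(2*h) + 27*exp(h) - 27)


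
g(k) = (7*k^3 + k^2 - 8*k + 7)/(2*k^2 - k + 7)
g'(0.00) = -1.00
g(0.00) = 1.00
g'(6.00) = 3.91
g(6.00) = 20.64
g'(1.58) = 3.37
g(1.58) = 2.35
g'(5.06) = 4.03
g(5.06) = 16.92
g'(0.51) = -0.30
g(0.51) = 0.59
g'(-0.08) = -0.93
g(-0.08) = 1.08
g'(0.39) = -0.63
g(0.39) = 0.64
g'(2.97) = 4.39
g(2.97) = 8.10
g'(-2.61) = 3.69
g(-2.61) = -3.86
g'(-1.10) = 1.82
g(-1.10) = 0.73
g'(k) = (1 - 4*k)*(7*k^3 + k^2 - 8*k + 7)/(2*k^2 - k + 7)^2 + (21*k^2 + 2*k - 8)/(2*k^2 - k + 7) = (14*k^4 - 14*k^3 + 162*k^2 - 14*k - 49)/(4*k^4 - 4*k^3 + 29*k^2 - 14*k + 49)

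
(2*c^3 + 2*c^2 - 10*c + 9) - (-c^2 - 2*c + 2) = 2*c^3 + 3*c^2 - 8*c + 7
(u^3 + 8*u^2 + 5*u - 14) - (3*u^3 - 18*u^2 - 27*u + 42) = -2*u^3 + 26*u^2 + 32*u - 56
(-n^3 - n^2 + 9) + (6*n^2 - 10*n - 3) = -n^3 + 5*n^2 - 10*n + 6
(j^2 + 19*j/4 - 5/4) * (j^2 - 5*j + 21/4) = j^4 - j^3/4 - 79*j^2/4 + 499*j/16 - 105/16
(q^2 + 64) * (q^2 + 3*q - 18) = q^4 + 3*q^3 + 46*q^2 + 192*q - 1152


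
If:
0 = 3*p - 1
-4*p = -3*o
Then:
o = 4/9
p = 1/3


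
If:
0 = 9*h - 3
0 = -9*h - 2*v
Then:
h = 1/3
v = -3/2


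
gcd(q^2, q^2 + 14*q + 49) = 1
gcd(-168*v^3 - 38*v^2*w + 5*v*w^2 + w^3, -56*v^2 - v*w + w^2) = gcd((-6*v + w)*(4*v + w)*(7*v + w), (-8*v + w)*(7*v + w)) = 7*v + w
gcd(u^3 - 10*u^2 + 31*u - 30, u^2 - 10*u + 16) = u - 2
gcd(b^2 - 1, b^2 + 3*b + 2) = b + 1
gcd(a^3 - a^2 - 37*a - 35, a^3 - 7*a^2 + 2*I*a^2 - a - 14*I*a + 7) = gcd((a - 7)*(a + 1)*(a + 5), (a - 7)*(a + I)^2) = a - 7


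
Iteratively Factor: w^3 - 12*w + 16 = (w - 2)*(w^2 + 2*w - 8) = (w - 2)*(w + 4)*(w - 2)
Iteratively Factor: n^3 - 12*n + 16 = (n + 4)*(n^2 - 4*n + 4) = (n - 2)*(n + 4)*(n - 2)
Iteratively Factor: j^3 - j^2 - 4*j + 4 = (j + 2)*(j^2 - 3*j + 2) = (j - 1)*(j + 2)*(j - 2)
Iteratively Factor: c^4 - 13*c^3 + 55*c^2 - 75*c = (c - 5)*(c^3 - 8*c^2 + 15*c) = (c - 5)*(c - 3)*(c^2 - 5*c) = c*(c - 5)*(c - 3)*(c - 5)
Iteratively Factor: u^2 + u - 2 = (u - 1)*(u + 2)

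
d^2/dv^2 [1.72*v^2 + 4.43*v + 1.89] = 3.44000000000000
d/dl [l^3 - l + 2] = 3*l^2 - 1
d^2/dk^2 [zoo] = 0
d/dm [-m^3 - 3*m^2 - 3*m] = -3*m^2 - 6*m - 3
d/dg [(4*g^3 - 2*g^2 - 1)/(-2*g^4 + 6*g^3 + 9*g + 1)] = (4*g*(3*g - 1)*(-2*g^4 + 6*g^3 + 9*g + 1) + (-8*g^3 + 18*g^2 + 9)*(-4*g^3 + 2*g^2 + 1))/(-2*g^4 + 6*g^3 + 9*g + 1)^2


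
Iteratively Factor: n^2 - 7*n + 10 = (n - 2)*(n - 5)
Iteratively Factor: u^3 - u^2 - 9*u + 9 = (u - 3)*(u^2 + 2*u - 3) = (u - 3)*(u - 1)*(u + 3)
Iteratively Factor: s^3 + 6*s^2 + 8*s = (s + 2)*(s^2 + 4*s) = s*(s + 2)*(s + 4)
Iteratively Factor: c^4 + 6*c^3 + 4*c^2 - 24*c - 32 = (c + 4)*(c^3 + 2*c^2 - 4*c - 8) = (c - 2)*(c + 4)*(c^2 + 4*c + 4) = (c - 2)*(c + 2)*(c + 4)*(c + 2)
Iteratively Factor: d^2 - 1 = (d + 1)*(d - 1)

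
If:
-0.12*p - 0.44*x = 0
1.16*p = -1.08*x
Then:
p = 0.00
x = 0.00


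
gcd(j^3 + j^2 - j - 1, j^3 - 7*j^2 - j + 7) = j^2 - 1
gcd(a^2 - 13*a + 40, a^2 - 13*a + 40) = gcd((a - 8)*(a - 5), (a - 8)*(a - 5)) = a^2 - 13*a + 40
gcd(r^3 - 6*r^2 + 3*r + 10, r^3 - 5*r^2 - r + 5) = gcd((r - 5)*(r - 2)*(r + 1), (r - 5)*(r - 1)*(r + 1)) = r^2 - 4*r - 5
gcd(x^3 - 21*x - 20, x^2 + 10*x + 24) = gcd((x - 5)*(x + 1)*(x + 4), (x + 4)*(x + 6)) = x + 4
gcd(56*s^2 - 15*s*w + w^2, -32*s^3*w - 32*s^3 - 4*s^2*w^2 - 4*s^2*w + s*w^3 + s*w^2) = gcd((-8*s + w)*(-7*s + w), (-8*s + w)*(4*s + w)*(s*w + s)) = 8*s - w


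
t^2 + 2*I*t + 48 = (t - 6*I)*(t + 8*I)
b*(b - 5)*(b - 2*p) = b^3 - 2*b^2*p - 5*b^2 + 10*b*p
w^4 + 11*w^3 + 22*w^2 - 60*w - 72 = (w - 2)*(w + 1)*(w + 6)^2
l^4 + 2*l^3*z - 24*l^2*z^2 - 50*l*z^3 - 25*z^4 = (l - 5*z)*(l + z)^2*(l + 5*z)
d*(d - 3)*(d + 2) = d^3 - d^2 - 6*d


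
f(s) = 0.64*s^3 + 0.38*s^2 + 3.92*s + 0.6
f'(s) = 1.92*s^2 + 0.76*s + 3.92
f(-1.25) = -4.96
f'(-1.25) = 5.97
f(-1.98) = -10.64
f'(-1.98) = 9.94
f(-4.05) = -51.56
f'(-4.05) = 32.33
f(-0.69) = -2.13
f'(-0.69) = 4.31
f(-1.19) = -4.61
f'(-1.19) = 5.73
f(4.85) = 101.56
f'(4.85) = 52.77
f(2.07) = 16.02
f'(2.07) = 13.72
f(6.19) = 191.22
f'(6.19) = 82.19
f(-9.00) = -470.46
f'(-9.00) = 152.60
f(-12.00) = -1097.64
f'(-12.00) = 271.28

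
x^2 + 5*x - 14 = (x - 2)*(x + 7)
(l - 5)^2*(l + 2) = l^3 - 8*l^2 + 5*l + 50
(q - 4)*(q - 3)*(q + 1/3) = q^3 - 20*q^2/3 + 29*q/3 + 4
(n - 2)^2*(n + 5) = n^3 + n^2 - 16*n + 20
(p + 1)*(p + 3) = p^2 + 4*p + 3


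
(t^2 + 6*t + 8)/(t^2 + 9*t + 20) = (t + 2)/(t + 5)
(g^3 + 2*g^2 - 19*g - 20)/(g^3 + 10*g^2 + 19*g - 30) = (g^2 - 3*g - 4)/(g^2 + 5*g - 6)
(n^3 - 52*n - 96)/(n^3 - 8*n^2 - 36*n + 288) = (n + 2)/(n - 6)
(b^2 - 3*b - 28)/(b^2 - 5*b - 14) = (b + 4)/(b + 2)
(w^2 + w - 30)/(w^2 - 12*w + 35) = (w + 6)/(w - 7)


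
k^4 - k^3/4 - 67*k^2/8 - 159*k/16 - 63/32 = (k - 7/2)*(k + 1/4)*(k + 3/2)^2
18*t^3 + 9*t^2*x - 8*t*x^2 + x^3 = (-6*t + x)*(-3*t + x)*(t + x)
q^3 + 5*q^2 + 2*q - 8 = (q - 1)*(q + 2)*(q + 4)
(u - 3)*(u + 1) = u^2 - 2*u - 3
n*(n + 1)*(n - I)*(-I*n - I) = -I*n^4 - n^3 - 2*I*n^3 - 2*n^2 - I*n^2 - n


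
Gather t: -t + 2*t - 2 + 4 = t + 2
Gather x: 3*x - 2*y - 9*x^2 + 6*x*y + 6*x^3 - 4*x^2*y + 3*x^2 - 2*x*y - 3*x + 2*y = 6*x^3 + x^2*(-4*y - 6) + 4*x*y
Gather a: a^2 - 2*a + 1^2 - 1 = a^2 - 2*a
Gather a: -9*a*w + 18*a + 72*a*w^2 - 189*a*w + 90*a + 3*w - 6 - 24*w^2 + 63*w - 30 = a*(72*w^2 - 198*w + 108) - 24*w^2 + 66*w - 36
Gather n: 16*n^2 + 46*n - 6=16*n^2 + 46*n - 6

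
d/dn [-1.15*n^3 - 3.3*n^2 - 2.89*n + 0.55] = -3.45*n^2 - 6.6*n - 2.89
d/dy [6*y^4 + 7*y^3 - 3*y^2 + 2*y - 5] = 24*y^3 + 21*y^2 - 6*y + 2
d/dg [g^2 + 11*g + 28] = 2*g + 11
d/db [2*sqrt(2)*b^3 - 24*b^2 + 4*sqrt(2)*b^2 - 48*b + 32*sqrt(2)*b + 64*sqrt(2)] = 6*sqrt(2)*b^2 - 48*b + 8*sqrt(2)*b - 48 + 32*sqrt(2)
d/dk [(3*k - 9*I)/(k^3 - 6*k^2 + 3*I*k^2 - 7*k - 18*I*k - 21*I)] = (-6*k^3 + k^2*(18 + 18*I) + k*(-54 - 108*I) + 162 - 126*I)/(k^6 + k^5*(-12 + 6*I) + k^4*(13 - 72*I) + k^3*(192 + 132*I) + k^2*(-149 + 504*I) + k*(-756 + 294*I) - 441)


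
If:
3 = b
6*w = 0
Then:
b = 3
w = 0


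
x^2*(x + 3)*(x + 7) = x^4 + 10*x^3 + 21*x^2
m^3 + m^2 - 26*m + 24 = (m - 4)*(m - 1)*(m + 6)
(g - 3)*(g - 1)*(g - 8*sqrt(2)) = g^3 - 8*sqrt(2)*g^2 - 4*g^2 + 3*g + 32*sqrt(2)*g - 24*sqrt(2)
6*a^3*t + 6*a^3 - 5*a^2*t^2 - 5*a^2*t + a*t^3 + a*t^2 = (-3*a + t)*(-2*a + t)*(a*t + a)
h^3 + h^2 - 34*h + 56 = (h - 4)*(h - 2)*(h + 7)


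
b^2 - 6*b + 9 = (b - 3)^2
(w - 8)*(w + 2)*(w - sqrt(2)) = w^3 - 6*w^2 - sqrt(2)*w^2 - 16*w + 6*sqrt(2)*w + 16*sqrt(2)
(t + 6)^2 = t^2 + 12*t + 36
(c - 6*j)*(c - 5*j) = c^2 - 11*c*j + 30*j^2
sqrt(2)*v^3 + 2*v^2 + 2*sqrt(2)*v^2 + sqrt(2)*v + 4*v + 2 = (v + 1)*(v + sqrt(2))*(sqrt(2)*v + sqrt(2))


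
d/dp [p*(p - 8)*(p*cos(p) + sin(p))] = -p*(p - 8)*(p*sin(p) - 2*cos(p)) + p*(p*cos(p) + sin(p)) + (p - 8)*(p*cos(p) + sin(p))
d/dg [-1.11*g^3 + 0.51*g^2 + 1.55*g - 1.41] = -3.33*g^2 + 1.02*g + 1.55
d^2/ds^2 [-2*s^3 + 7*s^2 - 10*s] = 14 - 12*s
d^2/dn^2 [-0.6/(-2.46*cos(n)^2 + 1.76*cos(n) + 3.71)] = (14.52384*(1 - cos(n)^2)^2 - 7.79328*cos(n)^3 + 31.02432*cos(n)^2 + 11.6688*cos(n) - 29.19288)/(-2.46*cos(n)^2 + 1.76*cos(n) + 3.71)^3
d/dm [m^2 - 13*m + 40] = 2*m - 13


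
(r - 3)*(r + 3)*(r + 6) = r^3 + 6*r^2 - 9*r - 54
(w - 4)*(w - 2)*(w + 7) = w^3 + w^2 - 34*w + 56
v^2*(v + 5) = v^3 + 5*v^2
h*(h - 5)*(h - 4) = h^3 - 9*h^2 + 20*h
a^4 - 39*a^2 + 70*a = a*(a - 5)*(a - 2)*(a + 7)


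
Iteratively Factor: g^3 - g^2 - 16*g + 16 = (g - 4)*(g^2 + 3*g - 4) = (g - 4)*(g + 4)*(g - 1)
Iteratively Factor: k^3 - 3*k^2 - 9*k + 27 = (k - 3)*(k^2 - 9) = (k - 3)^2*(k + 3)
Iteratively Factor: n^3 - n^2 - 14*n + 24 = (n - 3)*(n^2 + 2*n - 8) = (n - 3)*(n - 2)*(n + 4)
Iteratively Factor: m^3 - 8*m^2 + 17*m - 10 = (m - 2)*(m^2 - 6*m + 5) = (m - 5)*(m - 2)*(m - 1)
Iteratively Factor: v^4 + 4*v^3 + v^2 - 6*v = (v)*(v^3 + 4*v^2 + v - 6) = v*(v - 1)*(v^2 + 5*v + 6) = v*(v - 1)*(v + 2)*(v + 3)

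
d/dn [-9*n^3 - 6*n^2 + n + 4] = -27*n^2 - 12*n + 1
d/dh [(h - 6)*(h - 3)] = 2*h - 9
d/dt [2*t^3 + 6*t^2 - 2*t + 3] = 6*t^2 + 12*t - 2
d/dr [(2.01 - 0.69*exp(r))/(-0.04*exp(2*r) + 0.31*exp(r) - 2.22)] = (-0.0276*exp(2*r) + 0.1608*exp(r) + 0.9087)*exp(r)/(0.0016*exp(4*r) - 0.0248*exp(3*r) + 0.2737*exp(2*r) - 1.3764*exp(r) + 4.9284)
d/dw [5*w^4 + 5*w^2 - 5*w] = 20*w^3 + 10*w - 5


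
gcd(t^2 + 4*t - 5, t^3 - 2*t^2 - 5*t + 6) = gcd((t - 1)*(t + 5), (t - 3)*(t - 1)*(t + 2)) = t - 1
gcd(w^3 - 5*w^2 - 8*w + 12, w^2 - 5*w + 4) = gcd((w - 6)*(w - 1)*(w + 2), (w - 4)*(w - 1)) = w - 1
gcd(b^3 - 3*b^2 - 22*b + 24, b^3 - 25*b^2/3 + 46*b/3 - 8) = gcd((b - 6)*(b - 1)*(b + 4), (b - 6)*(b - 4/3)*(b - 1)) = b^2 - 7*b + 6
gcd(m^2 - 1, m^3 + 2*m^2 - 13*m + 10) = m - 1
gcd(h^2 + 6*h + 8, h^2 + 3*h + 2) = h + 2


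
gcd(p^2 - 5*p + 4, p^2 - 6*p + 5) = p - 1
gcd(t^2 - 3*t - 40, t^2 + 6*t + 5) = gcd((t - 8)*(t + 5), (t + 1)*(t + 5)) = t + 5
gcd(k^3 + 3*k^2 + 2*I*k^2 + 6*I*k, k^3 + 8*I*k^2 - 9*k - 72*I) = k + 3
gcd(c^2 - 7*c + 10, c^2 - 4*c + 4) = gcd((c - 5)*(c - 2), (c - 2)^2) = c - 2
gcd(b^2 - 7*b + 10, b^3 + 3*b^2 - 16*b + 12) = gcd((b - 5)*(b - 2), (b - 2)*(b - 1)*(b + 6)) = b - 2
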